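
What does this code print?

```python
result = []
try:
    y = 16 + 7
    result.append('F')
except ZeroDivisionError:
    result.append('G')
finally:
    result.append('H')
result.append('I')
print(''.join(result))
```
FHI

finally runs after normal execution too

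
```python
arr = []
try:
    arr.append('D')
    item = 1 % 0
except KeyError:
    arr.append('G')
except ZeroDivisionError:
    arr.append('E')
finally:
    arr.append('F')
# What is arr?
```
['D', 'E', 'F']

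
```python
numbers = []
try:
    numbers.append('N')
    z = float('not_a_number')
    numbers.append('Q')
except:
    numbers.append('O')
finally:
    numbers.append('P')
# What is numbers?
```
['N', 'O', 'P']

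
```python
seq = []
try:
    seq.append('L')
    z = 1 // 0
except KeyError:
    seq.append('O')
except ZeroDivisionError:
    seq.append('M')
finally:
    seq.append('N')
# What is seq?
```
['L', 'M', 'N']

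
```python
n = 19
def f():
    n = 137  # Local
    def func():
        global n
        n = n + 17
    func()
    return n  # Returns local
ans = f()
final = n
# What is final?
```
36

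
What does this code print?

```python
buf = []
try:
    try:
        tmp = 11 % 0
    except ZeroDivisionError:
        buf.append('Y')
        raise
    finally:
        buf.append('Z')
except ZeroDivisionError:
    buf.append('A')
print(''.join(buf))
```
YZA

finally runs before re-raised exception propagates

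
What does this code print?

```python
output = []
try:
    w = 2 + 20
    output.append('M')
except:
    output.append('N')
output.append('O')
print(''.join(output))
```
MO

No exception, try block completes normally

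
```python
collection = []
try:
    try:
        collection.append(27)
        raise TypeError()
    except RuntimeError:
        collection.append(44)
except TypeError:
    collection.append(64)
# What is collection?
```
[27, 64]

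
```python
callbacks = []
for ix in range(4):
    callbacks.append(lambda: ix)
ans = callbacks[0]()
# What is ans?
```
3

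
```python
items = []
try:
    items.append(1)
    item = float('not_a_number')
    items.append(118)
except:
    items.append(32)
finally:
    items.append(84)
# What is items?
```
[1, 32, 84]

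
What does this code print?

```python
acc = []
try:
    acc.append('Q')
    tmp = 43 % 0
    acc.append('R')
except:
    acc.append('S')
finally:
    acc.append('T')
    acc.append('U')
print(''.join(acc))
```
QSTU

Code before exception runs, then except, then all of finally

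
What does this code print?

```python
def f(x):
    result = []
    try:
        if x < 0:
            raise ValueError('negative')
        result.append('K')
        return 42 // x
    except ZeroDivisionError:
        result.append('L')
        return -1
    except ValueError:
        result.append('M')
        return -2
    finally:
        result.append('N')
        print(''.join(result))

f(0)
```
KLN

x=0 causes ZeroDivisionError, caught, finally prints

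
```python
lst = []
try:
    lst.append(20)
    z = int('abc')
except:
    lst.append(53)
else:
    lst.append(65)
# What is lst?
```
[20, 53]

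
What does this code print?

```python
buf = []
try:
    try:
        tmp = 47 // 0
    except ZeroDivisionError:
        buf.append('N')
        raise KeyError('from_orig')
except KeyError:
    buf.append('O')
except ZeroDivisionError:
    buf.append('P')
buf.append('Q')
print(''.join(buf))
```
NOQ

KeyError raised and caught, original ZeroDivisionError not re-raised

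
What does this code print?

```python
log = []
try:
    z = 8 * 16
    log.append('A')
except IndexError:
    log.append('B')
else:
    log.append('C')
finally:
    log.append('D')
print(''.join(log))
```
ACD

else runs before finally when no exception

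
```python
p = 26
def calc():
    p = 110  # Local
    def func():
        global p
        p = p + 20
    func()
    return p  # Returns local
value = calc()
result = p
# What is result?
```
46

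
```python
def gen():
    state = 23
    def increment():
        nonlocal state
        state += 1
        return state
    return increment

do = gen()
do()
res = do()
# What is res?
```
25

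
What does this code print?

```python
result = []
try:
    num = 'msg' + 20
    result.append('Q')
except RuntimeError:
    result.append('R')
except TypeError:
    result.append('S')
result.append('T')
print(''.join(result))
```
ST

TypeError is caught by its specific handler, not RuntimeError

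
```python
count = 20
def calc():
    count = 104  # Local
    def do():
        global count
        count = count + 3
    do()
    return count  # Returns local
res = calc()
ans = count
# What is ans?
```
23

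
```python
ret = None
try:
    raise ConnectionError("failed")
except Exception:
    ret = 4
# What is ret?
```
4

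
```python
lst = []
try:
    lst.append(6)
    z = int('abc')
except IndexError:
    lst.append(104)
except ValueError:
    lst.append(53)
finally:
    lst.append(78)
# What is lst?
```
[6, 53, 78]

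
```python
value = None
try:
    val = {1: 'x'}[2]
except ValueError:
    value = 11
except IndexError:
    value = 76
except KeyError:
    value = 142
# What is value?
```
142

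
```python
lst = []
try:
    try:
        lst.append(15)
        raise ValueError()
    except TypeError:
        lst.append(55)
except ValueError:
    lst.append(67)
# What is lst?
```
[15, 67]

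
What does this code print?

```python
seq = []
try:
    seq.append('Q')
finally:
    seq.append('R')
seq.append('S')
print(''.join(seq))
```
QRS

try/finally without except, no exception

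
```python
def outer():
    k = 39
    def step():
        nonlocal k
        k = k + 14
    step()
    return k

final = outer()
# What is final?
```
53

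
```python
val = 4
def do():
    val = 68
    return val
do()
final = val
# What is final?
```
4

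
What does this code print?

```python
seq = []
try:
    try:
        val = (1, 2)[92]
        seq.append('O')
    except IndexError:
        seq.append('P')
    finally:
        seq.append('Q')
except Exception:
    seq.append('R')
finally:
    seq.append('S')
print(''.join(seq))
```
PQS

Both finally blocks run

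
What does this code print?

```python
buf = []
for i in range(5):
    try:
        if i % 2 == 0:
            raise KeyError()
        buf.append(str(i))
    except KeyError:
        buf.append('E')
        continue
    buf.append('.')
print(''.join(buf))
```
E1.E3.E

continue in except skips rest of loop body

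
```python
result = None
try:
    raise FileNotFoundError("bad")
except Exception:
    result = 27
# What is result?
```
27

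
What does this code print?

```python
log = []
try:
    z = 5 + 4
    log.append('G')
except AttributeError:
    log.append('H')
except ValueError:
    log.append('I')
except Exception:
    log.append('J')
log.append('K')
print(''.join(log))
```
GK

No exception, try block completes normally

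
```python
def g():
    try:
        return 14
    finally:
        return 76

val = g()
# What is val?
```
76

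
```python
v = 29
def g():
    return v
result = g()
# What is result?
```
29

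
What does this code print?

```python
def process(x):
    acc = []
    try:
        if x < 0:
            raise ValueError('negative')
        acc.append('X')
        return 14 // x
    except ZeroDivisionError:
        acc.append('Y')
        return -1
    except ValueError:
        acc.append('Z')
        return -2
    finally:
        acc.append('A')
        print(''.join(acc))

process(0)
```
XYA

x=0 causes ZeroDivisionError, caught, finally prints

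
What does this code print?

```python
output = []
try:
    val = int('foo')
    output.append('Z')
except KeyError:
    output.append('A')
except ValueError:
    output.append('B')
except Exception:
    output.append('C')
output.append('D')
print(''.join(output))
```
BD

ValueError matches before generic Exception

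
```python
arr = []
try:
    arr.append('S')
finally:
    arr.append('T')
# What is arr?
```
['S', 'T']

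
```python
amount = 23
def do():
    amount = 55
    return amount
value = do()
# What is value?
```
55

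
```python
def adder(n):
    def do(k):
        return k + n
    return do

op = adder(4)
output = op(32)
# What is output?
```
36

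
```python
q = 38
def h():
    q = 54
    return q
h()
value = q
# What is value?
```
38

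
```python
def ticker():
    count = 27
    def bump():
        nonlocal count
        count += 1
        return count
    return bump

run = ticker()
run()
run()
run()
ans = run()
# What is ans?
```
31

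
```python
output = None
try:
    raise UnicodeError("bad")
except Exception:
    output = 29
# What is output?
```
29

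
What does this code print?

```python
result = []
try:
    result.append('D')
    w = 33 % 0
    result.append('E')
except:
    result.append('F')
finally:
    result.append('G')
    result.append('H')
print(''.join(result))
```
DFGH

Code before exception runs, then except, then all of finally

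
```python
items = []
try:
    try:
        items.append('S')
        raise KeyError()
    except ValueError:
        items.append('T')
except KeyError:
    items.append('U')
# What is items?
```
['S', 'U']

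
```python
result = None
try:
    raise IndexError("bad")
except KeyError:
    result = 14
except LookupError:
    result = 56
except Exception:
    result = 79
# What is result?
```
56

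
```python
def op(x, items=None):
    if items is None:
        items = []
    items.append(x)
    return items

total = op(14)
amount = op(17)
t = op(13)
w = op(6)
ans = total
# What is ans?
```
[14]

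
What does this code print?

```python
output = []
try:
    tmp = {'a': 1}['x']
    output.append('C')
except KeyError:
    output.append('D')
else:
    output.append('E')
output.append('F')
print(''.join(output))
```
DF

else block skipped when exception is caught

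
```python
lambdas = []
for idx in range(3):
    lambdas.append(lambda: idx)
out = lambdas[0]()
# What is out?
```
2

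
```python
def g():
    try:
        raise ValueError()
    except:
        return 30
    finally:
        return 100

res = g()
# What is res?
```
100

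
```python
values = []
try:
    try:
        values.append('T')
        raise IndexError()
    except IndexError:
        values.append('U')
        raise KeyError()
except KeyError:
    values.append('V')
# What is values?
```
['T', 'U', 'V']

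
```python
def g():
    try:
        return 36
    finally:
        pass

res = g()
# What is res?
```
36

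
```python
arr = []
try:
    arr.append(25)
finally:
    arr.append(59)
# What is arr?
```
[25, 59]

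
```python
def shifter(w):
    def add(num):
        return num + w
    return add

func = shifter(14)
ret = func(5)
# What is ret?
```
19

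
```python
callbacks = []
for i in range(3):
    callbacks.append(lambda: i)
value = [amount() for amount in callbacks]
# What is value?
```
[2, 2, 2]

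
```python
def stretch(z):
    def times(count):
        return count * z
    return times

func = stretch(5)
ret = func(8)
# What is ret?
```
40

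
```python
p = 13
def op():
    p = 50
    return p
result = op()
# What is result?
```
50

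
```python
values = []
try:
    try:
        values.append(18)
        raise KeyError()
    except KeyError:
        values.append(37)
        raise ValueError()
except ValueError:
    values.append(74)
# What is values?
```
[18, 37, 74]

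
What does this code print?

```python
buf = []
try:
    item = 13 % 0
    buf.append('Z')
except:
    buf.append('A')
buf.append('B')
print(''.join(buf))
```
AB

Exception raised in try, caught by bare except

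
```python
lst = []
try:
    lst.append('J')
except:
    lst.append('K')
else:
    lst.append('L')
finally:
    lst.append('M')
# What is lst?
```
['J', 'L', 'M']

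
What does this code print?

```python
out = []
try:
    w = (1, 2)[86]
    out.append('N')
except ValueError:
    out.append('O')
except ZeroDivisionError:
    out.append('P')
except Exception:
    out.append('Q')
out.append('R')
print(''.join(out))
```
QR

IndexError not specifically caught, falls to Exception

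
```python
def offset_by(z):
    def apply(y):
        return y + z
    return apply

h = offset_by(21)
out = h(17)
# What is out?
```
38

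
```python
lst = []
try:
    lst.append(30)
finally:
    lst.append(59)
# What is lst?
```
[30, 59]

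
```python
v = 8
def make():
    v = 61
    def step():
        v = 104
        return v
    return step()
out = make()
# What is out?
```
104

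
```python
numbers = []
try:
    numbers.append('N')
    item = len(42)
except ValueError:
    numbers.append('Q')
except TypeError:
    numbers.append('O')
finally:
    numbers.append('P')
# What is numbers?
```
['N', 'O', 'P']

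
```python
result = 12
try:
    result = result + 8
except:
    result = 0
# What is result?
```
20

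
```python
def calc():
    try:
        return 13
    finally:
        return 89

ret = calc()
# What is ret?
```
89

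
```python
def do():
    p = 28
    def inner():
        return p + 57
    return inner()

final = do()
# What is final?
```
85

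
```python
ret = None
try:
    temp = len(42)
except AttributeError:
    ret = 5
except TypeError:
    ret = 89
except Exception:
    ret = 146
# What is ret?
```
89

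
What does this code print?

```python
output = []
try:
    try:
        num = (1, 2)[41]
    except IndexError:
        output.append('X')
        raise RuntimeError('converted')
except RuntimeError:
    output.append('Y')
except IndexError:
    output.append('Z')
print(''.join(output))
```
XY

New RuntimeError raised, caught by outer RuntimeError handler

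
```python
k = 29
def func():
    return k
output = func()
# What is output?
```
29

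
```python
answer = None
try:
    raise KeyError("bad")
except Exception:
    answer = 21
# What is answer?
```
21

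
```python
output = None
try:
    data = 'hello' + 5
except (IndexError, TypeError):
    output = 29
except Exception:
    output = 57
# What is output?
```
29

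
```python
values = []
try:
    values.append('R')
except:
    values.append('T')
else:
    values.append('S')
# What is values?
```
['R', 'S']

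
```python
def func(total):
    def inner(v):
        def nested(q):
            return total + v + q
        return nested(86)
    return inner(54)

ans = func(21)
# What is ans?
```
161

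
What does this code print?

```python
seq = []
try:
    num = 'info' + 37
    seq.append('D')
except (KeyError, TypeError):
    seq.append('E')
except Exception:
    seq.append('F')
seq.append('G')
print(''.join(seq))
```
EG

TypeError matches tuple containing it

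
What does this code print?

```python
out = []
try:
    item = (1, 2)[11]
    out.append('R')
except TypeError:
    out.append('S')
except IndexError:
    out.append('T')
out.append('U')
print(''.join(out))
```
TU

IndexError is caught by its specific handler, not TypeError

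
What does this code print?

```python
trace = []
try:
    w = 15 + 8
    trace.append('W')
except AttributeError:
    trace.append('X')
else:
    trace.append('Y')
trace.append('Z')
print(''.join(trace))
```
WYZ

else block runs when no exception occurs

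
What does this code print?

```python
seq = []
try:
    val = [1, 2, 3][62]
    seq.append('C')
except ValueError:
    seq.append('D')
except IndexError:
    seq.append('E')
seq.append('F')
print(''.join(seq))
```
EF

IndexError is caught by its specific handler, not ValueError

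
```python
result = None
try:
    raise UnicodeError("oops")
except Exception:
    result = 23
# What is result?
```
23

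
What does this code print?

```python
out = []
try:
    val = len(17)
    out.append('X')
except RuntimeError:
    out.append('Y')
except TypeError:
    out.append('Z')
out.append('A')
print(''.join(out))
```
ZA

TypeError is caught by its specific handler, not RuntimeError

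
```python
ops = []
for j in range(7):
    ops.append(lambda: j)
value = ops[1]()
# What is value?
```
6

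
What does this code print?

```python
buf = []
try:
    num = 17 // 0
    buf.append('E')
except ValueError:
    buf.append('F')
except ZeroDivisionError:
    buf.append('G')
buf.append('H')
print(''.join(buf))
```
GH

ZeroDivisionError is caught by its specific handler, not ValueError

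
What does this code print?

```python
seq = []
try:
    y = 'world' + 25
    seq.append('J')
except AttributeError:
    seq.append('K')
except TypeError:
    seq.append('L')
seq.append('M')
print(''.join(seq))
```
LM

TypeError is caught by its specific handler, not AttributeError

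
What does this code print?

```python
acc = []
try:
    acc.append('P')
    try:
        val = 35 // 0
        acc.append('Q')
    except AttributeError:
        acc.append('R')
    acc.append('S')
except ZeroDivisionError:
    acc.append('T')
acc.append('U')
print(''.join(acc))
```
PTU

Inner handler doesn't match, propagates to outer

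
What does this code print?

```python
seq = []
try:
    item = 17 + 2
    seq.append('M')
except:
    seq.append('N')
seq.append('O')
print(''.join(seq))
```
MO

No exception, try block completes normally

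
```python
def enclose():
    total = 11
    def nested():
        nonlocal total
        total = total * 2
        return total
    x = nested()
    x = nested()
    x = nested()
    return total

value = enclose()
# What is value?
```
88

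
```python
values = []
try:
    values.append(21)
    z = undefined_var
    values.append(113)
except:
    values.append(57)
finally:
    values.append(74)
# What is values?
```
[21, 57, 74]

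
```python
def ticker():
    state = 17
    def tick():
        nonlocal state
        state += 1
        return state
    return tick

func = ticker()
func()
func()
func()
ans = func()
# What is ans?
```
21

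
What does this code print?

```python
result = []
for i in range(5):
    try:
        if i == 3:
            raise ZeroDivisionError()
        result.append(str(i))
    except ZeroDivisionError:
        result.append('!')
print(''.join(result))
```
012!4

Exception on i=3 caught, loop continues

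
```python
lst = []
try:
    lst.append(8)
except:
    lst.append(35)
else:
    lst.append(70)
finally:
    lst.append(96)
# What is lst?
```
[8, 70, 96]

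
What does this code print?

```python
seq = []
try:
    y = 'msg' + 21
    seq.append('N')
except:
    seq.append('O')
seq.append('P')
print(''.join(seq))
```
OP

Exception raised in try, caught by bare except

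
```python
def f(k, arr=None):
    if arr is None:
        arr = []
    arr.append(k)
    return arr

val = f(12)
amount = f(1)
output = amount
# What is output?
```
[1]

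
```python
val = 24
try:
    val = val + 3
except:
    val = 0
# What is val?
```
27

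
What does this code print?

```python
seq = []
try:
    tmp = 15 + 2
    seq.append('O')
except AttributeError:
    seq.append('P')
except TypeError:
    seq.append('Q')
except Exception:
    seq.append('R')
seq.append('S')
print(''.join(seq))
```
OS

No exception, try block completes normally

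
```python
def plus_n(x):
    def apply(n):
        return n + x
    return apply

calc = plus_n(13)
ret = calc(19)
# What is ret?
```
32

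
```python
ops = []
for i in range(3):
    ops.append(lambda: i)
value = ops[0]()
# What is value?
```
2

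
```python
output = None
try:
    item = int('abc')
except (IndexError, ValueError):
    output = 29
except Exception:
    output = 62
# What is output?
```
29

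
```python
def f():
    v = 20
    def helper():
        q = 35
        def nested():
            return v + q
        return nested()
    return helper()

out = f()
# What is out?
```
55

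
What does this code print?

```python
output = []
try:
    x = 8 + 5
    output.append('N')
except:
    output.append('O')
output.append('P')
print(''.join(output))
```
NP

No exception, try block completes normally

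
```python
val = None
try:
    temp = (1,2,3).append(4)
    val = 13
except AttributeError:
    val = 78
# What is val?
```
78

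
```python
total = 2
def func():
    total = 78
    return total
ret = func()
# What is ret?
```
78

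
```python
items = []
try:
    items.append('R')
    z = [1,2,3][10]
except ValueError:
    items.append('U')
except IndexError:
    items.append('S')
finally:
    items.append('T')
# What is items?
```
['R', 'S', 'T']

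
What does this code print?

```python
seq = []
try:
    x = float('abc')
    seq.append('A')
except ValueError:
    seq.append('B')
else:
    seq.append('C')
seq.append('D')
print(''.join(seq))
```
BD

else block skipped when exception is caught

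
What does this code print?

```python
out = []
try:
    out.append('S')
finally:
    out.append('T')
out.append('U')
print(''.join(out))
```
STU

try/finally without except, no exception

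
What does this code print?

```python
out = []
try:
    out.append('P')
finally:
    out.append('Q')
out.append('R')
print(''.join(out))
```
PQR

try/finally without except, no exception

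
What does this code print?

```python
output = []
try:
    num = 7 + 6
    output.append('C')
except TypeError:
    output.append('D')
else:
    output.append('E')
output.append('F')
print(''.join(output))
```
CEF

else block runs when no exception occurs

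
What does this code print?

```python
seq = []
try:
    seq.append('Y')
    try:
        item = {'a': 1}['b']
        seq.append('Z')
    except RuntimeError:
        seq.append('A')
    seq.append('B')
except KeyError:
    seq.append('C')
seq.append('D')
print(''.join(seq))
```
YCD

Inner handler doesn't match, propagates to outer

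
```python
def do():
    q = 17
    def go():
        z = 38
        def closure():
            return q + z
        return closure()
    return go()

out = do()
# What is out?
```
55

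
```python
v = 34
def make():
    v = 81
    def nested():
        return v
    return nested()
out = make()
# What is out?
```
81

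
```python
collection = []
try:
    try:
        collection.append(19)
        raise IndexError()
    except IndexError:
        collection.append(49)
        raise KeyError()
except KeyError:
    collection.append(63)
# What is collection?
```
[19, 49, 63]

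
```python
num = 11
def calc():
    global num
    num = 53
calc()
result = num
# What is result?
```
53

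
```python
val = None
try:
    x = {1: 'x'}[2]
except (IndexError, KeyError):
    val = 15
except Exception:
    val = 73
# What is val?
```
15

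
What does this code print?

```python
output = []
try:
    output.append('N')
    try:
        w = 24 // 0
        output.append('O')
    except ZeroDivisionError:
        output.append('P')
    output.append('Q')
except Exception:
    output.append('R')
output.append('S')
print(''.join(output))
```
NPQS

Inner exception caught by inner handler, outer continues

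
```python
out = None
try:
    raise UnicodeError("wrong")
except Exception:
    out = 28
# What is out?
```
28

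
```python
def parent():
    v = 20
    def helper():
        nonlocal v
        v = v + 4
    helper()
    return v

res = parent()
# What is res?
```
24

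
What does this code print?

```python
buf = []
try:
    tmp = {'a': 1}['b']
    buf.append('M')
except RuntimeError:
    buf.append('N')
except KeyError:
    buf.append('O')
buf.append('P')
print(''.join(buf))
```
OP

KeyError is caught by its specific handler, not RuntimeError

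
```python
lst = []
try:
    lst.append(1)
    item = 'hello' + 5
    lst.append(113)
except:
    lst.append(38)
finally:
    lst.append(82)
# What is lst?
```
[1, 38, 82]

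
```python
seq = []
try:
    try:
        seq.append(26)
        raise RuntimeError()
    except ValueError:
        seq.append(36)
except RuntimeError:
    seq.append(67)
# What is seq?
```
[26, 67]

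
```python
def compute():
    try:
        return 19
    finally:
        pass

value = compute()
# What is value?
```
19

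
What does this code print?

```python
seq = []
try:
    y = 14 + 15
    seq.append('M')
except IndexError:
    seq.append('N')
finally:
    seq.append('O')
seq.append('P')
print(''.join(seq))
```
MOP

finally runs after normal execution too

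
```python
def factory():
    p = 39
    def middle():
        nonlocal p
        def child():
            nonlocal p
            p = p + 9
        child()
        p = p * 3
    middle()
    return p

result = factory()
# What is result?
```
144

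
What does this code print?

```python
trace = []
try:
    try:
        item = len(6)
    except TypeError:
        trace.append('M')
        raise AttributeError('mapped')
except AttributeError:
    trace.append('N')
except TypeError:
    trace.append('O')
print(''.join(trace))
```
MN

New AttributeError raised, caught by outer AttributeError handler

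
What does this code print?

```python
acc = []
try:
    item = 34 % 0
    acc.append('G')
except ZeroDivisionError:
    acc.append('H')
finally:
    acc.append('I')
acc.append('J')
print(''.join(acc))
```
HIJ

finally always runs, even after exception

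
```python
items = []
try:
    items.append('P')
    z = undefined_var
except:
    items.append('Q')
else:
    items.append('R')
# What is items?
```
['P', 'Q']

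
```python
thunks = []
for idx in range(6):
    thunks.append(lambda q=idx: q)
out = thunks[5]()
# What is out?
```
5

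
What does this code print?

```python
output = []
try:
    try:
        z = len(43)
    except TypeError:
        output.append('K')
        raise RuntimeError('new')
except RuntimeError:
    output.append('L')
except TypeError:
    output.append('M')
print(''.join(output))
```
KL

New RuntimeError raised, caught by outer RuntimeError handler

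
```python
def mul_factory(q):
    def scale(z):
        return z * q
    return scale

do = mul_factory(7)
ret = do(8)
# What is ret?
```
56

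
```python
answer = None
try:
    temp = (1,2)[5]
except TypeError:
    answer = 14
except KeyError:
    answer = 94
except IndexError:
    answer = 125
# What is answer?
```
125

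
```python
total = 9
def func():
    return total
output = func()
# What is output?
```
9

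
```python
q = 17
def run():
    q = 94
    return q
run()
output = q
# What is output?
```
17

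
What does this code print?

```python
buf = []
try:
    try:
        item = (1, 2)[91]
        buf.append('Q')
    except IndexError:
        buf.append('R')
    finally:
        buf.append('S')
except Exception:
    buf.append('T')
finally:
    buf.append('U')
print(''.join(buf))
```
RSU

Both finally blocks run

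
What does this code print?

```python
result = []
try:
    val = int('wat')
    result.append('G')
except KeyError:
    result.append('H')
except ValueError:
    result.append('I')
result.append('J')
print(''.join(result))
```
IJ

ValueError is caught by its specific handler, not KeyError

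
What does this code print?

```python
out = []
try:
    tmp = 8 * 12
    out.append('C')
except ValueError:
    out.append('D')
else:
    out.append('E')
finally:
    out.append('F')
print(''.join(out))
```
CEF

else runs before finally when no exception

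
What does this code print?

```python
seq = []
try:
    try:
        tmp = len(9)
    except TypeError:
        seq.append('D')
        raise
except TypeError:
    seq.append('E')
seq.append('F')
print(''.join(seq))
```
DEF

raise without argument re-raises current exception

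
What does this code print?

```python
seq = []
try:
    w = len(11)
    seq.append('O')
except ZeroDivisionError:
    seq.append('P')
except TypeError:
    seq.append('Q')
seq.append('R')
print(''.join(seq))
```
QR

TypeError is caught by its specific handler, not ZeroDivisionError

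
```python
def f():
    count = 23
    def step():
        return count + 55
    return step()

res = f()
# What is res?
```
78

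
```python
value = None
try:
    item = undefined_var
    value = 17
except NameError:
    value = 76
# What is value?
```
76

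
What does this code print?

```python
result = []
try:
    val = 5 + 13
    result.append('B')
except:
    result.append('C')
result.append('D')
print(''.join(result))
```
BD

No exception, try block completes normally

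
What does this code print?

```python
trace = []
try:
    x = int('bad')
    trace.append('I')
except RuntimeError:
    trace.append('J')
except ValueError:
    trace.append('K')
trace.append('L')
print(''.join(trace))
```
KL

ValueError is caught by its specific handler, not RuntimeError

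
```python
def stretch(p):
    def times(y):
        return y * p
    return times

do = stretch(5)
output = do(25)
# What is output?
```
125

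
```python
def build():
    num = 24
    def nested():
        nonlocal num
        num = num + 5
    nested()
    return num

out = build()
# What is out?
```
29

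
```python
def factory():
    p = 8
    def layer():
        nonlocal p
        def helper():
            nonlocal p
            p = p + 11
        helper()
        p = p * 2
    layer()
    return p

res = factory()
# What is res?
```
38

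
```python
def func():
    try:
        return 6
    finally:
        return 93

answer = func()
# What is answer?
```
93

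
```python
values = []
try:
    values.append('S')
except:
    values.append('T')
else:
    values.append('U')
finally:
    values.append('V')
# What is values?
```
['S', 'U', 'V']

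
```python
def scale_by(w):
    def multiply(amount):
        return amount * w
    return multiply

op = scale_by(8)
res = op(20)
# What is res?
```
160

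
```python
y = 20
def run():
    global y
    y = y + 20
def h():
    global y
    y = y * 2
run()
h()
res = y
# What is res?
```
80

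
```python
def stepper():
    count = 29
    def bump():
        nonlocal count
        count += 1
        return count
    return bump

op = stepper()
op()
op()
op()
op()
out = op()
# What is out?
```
34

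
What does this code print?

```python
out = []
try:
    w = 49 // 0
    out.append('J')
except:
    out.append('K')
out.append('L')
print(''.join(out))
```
KL

Exception raised in try, caught by bare except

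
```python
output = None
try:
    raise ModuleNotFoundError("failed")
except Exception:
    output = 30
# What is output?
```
30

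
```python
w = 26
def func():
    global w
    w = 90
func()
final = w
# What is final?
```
90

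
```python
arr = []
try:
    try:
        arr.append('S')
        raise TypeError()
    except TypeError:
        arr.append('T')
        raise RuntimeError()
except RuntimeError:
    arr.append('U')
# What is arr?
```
['S', 'T', 'U']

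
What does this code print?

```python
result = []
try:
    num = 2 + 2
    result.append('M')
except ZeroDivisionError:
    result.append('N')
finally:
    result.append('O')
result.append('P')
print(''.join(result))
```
MOP

finally runs after normal execution too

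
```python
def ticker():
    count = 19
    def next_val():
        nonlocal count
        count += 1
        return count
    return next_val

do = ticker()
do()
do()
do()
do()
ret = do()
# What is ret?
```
24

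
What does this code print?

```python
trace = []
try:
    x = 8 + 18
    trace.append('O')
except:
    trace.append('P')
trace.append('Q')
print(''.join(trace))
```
OQ

No exception, try block completes normally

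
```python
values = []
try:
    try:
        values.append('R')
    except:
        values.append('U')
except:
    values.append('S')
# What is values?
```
['R']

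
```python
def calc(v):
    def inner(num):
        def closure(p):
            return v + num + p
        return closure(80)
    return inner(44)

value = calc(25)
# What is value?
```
149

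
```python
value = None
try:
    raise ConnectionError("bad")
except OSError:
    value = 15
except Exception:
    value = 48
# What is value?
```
15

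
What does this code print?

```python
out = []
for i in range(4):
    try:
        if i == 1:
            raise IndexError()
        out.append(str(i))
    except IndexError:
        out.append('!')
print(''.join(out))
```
0!23

Exception on i=1 caught, loop continues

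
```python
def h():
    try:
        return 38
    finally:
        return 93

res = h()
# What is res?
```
93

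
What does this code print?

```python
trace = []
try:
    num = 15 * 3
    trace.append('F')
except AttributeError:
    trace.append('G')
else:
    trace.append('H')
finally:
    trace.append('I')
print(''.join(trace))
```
FHI

else runs before finally when no exception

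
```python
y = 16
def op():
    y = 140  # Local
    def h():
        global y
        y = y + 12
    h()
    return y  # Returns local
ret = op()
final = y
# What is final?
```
28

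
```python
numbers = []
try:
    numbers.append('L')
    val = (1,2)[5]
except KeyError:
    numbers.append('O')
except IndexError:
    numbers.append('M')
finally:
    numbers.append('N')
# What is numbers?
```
['L', 'M', 'N']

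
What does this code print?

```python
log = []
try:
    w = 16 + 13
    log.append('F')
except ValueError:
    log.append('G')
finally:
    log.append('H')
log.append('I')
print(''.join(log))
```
FHI

finally runs after normal execution too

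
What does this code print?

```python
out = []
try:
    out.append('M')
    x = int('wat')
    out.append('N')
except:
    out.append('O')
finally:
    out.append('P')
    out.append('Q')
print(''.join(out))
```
MOPQ

Code before exception runs, then except, then all of finally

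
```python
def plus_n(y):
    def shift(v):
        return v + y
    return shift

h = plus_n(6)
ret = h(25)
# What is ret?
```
31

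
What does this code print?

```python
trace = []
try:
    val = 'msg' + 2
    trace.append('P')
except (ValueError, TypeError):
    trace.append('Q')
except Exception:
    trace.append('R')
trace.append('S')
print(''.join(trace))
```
QS

TypeError matches tuple containing it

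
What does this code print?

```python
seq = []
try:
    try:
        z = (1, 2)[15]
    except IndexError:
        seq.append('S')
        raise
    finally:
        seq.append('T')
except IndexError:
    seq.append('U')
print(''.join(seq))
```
STU

finally runs before re-raised exception propagates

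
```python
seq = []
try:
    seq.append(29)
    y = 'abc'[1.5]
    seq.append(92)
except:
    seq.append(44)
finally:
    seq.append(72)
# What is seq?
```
[29, 44, 72]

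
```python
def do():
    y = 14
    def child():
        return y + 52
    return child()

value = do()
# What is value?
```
66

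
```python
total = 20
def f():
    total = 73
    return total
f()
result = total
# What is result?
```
20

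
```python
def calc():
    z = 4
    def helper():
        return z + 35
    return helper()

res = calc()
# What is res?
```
39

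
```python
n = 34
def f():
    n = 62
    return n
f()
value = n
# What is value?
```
34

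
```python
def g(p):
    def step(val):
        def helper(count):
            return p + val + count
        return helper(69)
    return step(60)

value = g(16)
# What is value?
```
145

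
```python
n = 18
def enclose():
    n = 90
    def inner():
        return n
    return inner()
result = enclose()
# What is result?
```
90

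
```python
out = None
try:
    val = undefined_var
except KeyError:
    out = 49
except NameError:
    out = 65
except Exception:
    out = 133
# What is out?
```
65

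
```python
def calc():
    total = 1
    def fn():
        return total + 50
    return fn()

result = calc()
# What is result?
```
51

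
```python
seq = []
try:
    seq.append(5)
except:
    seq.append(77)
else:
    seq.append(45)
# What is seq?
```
[5, 45]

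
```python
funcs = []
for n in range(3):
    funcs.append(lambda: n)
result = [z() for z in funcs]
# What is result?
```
[2, 2, 2]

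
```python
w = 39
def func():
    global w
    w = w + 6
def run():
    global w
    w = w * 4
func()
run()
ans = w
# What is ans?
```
180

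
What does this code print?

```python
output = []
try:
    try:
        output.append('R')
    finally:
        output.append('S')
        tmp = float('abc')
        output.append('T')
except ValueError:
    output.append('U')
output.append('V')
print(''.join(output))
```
RSUV

Exception in inner finally caught by outer except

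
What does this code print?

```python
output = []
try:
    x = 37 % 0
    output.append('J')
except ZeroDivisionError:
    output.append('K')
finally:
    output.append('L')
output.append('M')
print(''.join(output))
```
KLM

finally always runs, even after exception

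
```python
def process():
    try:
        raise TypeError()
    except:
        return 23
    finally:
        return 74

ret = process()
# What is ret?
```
74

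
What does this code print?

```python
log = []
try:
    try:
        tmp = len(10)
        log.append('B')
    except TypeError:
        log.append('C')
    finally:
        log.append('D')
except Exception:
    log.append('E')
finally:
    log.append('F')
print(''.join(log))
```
CDF

Both finally blocks run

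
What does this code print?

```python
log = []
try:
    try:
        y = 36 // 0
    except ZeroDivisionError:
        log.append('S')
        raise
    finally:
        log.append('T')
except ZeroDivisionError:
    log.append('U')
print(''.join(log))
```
STU

finally runs before re-raised exception propagates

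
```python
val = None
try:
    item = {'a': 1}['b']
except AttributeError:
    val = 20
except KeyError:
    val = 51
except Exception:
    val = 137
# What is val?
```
51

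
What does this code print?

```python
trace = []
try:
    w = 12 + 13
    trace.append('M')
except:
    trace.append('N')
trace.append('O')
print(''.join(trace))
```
MO

No exception, try block completes normally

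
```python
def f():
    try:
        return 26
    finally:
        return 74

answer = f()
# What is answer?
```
74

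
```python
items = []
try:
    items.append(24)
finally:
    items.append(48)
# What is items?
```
[24, 48]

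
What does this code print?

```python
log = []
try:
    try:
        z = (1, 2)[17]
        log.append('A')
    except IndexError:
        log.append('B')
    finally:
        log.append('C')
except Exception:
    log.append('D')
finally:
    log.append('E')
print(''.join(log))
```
BCE

Both finally blocks run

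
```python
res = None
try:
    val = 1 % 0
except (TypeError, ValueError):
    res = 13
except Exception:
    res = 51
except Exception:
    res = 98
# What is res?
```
51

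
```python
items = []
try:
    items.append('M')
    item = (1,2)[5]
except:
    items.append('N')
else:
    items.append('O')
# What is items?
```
['M', 'N']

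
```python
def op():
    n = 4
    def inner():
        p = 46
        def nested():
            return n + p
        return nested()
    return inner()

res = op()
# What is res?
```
50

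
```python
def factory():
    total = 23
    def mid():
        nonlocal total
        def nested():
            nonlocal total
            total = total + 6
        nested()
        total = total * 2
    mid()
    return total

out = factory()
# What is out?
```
58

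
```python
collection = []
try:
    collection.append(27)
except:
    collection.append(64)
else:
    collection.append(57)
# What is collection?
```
[27, 57]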